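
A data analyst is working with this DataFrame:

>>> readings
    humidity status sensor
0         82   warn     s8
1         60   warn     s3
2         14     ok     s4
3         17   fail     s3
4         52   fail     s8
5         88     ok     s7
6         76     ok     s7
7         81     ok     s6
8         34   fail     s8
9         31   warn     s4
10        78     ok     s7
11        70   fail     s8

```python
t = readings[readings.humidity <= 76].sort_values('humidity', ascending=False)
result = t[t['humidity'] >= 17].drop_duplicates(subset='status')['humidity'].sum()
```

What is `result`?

206

filter rows where humidity <= 76:
    humidity status sensor
1         60   warn     s3
2         14     ok     s4
3         17   fail     s3
4         52   fail     s8
6         76     ok     s7
8         34   fail     s8
9         31   warn     s4
11        70   fail     s8
sort by humidity descending:
    humidity status sensor
6         76     ok     s7
11        70   fail     s8
1         60   warn     s3
4         52   fail     s8
8         34   fail     s8
9         31   warn     s4
3         17   fail     s3
2         14     ok     s4
filter rows where humidity >= 17:
    humidity status sensor
6         76     ok     s7
11        70   fail     s8
1         60   warn     s3
4         52   fail     s8
8         34   fail     s8
9         31   warn     s4
3         17   fail     s3
drop duplicate status (keep=first):
    humidity status sensor
6         76     ok     s7
11        70   fail     s8
1         60   warn     s3
The sum of column 'humidity' is 206.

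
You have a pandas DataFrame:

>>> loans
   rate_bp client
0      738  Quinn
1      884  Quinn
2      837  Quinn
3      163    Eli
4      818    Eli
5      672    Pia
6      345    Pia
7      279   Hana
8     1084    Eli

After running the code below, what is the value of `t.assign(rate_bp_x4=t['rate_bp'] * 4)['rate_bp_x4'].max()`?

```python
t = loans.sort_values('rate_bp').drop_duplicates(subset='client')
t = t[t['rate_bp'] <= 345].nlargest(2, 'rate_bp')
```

1380

sort by rate_bp:
   rate_bp client
3      163    Eli
7      279   Hana
6      345    Pia
5      672    Pia
0      738  Quinn
4      818    Eli
2      837  Quinn
1      884  Quinn
8     1084    Eli
drop duplicate client (keep=first):
   rate_bp client
3      163    Eli
7      279   Hana
6      345    Pia
0      738  Quinn
filter rows where rate_bp <= 345:
   rate_bp client
3      163    Eli
7      279   Hana
6      345    Pia
take 2 rows with largest rate_bp:
   rate_bp client
6      345    Pia
7      279   Hana
add column rate_bp_x4 = t['rate_bp'] * 4:
   rate_bp client  rate_bp_x4
6      345    Pia        1380
7      279   Hana        1116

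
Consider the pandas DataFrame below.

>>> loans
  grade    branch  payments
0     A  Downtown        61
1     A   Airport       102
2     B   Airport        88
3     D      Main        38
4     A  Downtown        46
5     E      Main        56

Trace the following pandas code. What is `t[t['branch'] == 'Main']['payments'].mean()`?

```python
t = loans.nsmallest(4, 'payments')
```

take 4 rows with smallest payments:
  grade    branch  payments
3     D      Main        38
4     A  Downtown        46
5     E      Main        56
0     A  Downtown        61
filter rows where branch == 'Main':
  grade branch  payments
3     D   Main        38
5     E   Main        56
Taking the mean of column 'payments' gives 47.0.

47.0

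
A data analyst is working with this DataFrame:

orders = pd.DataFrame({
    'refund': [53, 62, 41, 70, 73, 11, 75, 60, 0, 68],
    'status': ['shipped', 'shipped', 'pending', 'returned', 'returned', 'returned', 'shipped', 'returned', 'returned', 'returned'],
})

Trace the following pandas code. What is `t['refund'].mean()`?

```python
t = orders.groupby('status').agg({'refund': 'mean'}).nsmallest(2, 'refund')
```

group by status, mean of refund:
             refund
status             
pending   41.000000
returned  47.000000
shipped   63.333333
take 2 rows with smallest refund:
          refund
status          
pending     41.0
returned    47.0
So mean() = 44.0.

44.0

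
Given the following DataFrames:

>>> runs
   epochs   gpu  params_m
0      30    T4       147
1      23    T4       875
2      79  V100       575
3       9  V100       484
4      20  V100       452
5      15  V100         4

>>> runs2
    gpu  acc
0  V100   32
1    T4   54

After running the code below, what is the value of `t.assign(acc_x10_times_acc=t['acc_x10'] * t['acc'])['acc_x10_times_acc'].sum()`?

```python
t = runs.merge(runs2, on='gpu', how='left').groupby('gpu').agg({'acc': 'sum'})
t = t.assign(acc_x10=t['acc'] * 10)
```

280480

merge on 'gpu' (how='left') → 6 rows:
   epochs   gpu  params_m  acc
0      30    T4       147   54
1      23    T4       875   54
2      79  V100       575   32
3       9  V100       484   32
4      20  V100       452   32
5      15  V100         4   32
group by gpu, sum of acc:
      acc
gpu      
T4    108
V100  128
add column acc_x10 = t['acc'] * 10:
      acc  acc_x10
gpu               
T4    108     1080
V100  128     1280
add column acc_x10_times_acc = t['acc_x10'] * t['acc']:
      acc  acc_x10  acc_x10_times_acc
gpu                                  
T4    108     1080             116640
V100  128     1280             163840
Taking the sum of column 'acc_x10_times_acc' gives 280480.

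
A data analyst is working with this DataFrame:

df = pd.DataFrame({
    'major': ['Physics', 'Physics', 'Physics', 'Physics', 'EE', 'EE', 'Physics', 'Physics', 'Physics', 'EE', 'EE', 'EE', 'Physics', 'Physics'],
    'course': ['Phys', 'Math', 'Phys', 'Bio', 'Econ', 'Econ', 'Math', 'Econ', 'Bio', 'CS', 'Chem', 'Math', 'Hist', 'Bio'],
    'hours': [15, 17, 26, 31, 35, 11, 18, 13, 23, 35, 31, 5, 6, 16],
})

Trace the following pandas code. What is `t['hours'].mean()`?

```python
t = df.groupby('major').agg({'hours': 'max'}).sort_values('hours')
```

33.0

group by major, max of hours:
         hours
major         
EE          35
Physics     31
sort by hours:
         hours
major         
Physics     31
EE          35
Finally, mean of column 'hours' = 33.0.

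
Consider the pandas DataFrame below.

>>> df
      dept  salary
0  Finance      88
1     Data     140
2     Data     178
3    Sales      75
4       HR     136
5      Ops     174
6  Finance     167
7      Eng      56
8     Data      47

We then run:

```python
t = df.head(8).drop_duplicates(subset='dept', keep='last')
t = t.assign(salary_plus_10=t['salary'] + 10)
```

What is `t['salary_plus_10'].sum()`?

846

take first 8 rows:
      dept  salary
0  Finance      88
1     Data     140
2     Data     178
3    Sales      75
4       HR     136
5      Ops     174
6  Finance     167
7      Eng      56
drop duplicate dept (keep=last):
      dept  salary
2     Data     178
3    Sales      75
4       HR     136
5      Ops     174
6  Finance     167
7      Eng      56
add column salary_plus_10 = t['salary'] + 10:
      dept  salary  salary_plus_10
2     Data     178             188
3    Sales      75              85
4       HR     136             146
5      Ops     174             184
6  Finance     167             177
7      Eng      56              66
Finally, sum of column 'salary_plus_10' = 846.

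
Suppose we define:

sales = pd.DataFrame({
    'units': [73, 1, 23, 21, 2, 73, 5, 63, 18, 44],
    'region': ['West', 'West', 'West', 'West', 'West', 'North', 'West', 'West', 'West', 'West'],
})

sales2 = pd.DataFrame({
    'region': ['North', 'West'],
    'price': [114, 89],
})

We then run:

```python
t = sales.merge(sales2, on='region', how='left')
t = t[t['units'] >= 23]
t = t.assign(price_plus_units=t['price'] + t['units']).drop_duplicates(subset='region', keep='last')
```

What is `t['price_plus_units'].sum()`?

merge on 'region' (how='left') → 10 rows:
   units region  price
0     73   West     89
1      1   West     89
2     23   West     89
3     21   West     89
4      2   West     89
5     73  North    114
6      5   West     89
7     63   West     89
8     18   West     89
9     44   West     89
filter rows where units >= 23:
   units region  price
0     73   West     89
2     23   West     89
5     73  North    114
7     63   West     89
9     44   West     89
add column price_plus_units = t['price'] + t['units']:
   units region  price  price_plus_units
0     73   West     89               162
2     23   West     89               112
5     73  North    114               187
7     63   West     89               152
9     44   West     89               133
drop duplicate region (keep=last):
   units region  price  price_plus_units
5     73  North    114               187
9     44   West     89               133
Reading off the sum of column 'price_plus_units', we get 320.

320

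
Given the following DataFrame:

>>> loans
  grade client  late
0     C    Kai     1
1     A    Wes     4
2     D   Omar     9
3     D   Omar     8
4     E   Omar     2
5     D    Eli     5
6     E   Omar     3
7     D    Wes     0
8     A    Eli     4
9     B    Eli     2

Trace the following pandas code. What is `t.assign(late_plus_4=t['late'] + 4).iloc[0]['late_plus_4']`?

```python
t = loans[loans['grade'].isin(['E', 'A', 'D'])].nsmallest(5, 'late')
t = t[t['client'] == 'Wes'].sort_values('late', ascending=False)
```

8

filter rows where grade in ['E', 'A', 'D']:
  grade client  late
1     A    Wes     4
2     D   Omar     9
3     D   Omar     8
4     E   Omar     2
5     D    Eli     5
6     E   Omar     3
7     D    Wes     0
8     A    Eli     4
take 5 rows with smallest late:
  grade client  late
7     D    Wes     0
4     E   Omar     2
6     E   Omar     3
1     A    Wes     4
8     A    Eli     4
filter rows where client == 'Wes':
  grade client  late
7     D    Wes     0
1     A    Wes     4
sort by late descending:
  grade client  late
1     A    Wes     4
7     D    Wes     0
add column late_plus_4 = t['late'] + 4:
  grade client  late  late_plus_4
1     A    Wes     4            8
7     D    Wes     0            4
So iloc[0]['late_plus_4'] = 8.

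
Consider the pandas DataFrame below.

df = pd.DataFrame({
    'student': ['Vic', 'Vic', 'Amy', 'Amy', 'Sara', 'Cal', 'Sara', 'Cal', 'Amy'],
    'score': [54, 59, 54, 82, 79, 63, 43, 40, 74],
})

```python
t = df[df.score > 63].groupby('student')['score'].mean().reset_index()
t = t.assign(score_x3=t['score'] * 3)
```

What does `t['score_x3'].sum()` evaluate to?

filter rows where score > 63:
  student  score
3     Amy     82
4    Sara     79
8     Amy     74
group by student, mean of score:
student
Amy     78.0
Sara    79.0
Name: score, dtype: float64
reset_index():
  student  score
0     Amy   78.0
1    Sara   79.0
add column score_x3 = t['score'] * 3:
  student  score  score_x3
0     Amy   78.0     234.0
1    Sara   79.0     237.0
Then the sum of column 'score_x3': 471.0

471.0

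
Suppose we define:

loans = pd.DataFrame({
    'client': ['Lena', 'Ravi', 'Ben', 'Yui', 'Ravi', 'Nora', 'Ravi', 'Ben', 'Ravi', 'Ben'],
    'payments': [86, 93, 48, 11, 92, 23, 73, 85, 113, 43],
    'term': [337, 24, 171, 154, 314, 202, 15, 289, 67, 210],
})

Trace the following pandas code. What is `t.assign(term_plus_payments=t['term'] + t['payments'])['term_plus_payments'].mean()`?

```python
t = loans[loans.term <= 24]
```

filter rows where term <= 24:
  client  payments  term
1   Ravi        93    24
6   Ravi        73    15
add column term_plus_payments = t['term'] + t['payments']:
  client  payments  term  term_plus_payments
1   Ravi        93    24                 117
6   Ravi        73    15                  88
The mean of column 'term_plus_payments' is 102.5.

102.5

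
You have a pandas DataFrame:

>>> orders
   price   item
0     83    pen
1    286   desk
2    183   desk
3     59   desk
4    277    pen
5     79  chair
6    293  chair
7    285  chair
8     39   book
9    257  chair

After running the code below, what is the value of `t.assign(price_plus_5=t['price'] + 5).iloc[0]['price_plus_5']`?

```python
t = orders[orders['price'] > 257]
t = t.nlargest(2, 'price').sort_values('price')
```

filter rows where price > 257:
   price   item
1    286   desk
4    277    pen
6    293  chair
7    285  chair
take 2 rows with largest price:
   price   item
6    293  chair
1    286   desk
sort by price:
   price   item
1    286   desk
6    293  chair
add column price_plus_5 = t['price'] + 5:
   price   item  price_plus_5
1    286   desk           291
6    293  chair           298
So iloc[0]['price_plus_5'] = 291.

291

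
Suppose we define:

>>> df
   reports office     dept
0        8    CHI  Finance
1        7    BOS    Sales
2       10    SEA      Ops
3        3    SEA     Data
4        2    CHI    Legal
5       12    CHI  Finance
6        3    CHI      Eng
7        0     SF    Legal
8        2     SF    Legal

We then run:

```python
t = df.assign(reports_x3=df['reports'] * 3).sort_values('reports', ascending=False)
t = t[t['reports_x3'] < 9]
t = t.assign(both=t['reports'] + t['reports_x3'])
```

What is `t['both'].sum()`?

add column reports_x3 = df['reports'] * 3:
   reports office     dept  reports_x3
0        8    CHI  Finance          24
1        7    BOS    Sales          21
2       10    SEA      Ops          30
3        3    SEA     Data           9
4        2    CHI    Legal           6
5       12    CHI  Finance          36
6        3    CHI      Eng           9
7        0     SF    Legal           0
8        2     SF    Legal           6
sort by reports descending:
   reports office     dept  reports_x3
5       12    CHI  Finance          36
2       10    SEA      Ops          30
0        8    CHI  Finance          24
1        7    BOS    Sales          21
3        3    SEA     Data           9
6        3    CHI      Eng           9
4        2    CHI    Legal           6
8        2     SF    Legal           6
7        0     SF    Legal           0
filter rows where reports_x3 < 9:
   reports office   dept  reports_x3
4        2    CHI  Legal           6
8        2     SF  Legal           6
7        0     SF  Legal           0
add column both = t['reports'] + t['reports_x3']:
   reports office   dept  reports_x3  both
4        2    CHI  Legal           6     8
8        2     SF  Legal           6     8
7        0     SF  Legal           0     0
sum of column 'both' → 16

16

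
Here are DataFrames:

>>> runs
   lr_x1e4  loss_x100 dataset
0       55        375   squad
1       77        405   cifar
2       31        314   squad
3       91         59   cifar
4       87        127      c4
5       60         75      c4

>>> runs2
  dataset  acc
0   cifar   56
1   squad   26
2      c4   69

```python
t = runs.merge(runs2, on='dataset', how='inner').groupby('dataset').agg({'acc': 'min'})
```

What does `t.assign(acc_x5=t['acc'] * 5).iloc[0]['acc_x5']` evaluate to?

merge on 'dataset' (how='inner') → 6 rows:
   lr_x1e4  loss_x100 dataset  acc
0       55        375   squad   26
1       77        405   cifar   56
2       31        314   squad   26
3       91         59   cifar   56
4       87        127      c4   69
5       60         75      c4   69
group by dataset, min of acc:
         acc
dataset     
c4        69
cifar     56
squad     26
add column acc_x5 = t['acc'] * 5:
         acc  acc_x5
dataset             
c4        69     345
cifar     56     280
squad     26     130
Then the value at position 0, column 'acc_x5': 345

345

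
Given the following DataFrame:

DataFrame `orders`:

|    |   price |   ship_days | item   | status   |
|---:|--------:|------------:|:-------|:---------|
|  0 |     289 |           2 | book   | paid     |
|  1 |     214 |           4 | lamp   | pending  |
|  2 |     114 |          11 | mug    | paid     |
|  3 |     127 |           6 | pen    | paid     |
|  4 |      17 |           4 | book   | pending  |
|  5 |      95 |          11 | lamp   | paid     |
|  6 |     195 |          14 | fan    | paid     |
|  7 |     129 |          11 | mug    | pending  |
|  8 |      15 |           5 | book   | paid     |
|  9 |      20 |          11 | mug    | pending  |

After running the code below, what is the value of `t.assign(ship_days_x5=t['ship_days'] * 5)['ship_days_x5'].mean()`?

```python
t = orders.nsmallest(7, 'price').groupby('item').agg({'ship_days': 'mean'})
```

take 7 rows with smallest price:
   price  ship_days  item   status
8     15          5  book     paid
4     17          4  book  pending
9     20         11   mug  pending
5     95         11  lamp     paid
2    114         11   mug     paid
3    127          6   pen     paid
7    129         11   mug  pending
group by item, mean of ship_days:
      ship_days
item           
book        4.5
lamp       11.0
mug        11.0
pen         6.0
add column ship_days_x5 = t['ship_days'] * 5:
      ship_days  ship_days_x5
item                         
book        4.5          22.5
lamp       11.0          55.0
mug        11.0          55.0
pen         6.0          30.0
Then the mean of column 'ship_days_x5': 40.625

40.625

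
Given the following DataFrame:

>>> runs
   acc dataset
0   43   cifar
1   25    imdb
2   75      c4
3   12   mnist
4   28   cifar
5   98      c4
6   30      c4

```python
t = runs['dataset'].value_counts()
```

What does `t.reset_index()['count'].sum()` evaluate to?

7

value_counts of dataset:
dataset
c4       3
cifar    2
imdb     1
mnist    1
Name: count, dtype: int64
reset_index():
  dataset  count
0      c4      3
1   cifar      2
2    imdb      1
3   mnist      1
Reading off the sum of column 'count', we get 7.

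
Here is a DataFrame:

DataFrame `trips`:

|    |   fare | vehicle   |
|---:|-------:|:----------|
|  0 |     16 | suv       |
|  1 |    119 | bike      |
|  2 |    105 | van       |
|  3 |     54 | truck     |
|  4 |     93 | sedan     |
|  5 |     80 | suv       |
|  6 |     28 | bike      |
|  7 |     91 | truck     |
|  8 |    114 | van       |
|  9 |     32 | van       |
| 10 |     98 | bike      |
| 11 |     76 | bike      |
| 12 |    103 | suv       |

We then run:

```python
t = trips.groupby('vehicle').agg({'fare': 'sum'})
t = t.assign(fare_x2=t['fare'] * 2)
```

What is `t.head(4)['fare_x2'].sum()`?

group by vehicle, sum of fare:
         fare
vehicle      
bike      321
sedan      93
suv       199
truck     145
van       251
add column fare_x2 = t['fare'] * 2:
         fare  fare_x2
vehicle               
bike      321      642
sedan      93      186
suv       199      398
truck     145      290
van       251      502
take first 4 rows:
         fare  fare_x2
vehicle               
bike      321      642
sedan      93      186
suv       199      398
truck     145      290
Then the sum of column 'fare_x2': 1516

1516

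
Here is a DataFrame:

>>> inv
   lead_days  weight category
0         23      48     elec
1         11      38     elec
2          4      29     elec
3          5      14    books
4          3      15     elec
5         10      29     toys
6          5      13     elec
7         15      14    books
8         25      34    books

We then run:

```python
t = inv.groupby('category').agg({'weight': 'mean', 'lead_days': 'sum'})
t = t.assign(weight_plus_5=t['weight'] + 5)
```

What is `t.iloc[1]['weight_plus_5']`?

33.6

group by category: mean(weight), sum(lead_days):
             weight  lead_days
category                      
books     20.666667         45
elec      28.600000         46
toys      29.000000         10
add column weight_plus_5 = t['weight'] + 5:
             weight  lead_days  weight_plus_5
category                                     
books     20.666667         45      25.666667
elec      28.600000         46      33.600000
toys      29.000000         10      34.000000
Finally, value at position 1, column 'weight_plus_5' = 33.6.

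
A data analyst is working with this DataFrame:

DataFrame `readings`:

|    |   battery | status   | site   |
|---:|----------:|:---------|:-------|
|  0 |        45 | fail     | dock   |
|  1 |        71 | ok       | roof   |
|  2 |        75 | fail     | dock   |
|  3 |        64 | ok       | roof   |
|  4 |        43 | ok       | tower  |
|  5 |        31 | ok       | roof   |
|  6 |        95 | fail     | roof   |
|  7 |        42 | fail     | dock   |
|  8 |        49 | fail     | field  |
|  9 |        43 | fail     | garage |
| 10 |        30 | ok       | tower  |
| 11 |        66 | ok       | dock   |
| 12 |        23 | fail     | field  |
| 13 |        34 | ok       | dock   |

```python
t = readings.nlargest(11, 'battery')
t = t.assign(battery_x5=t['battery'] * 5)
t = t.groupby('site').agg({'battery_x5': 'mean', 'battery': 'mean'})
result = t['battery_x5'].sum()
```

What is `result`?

1320.33333333

take 11 rows with largest battery:
    battery status    site
6        95   fail    roof
2        75   fail    dock
1        71     ok    roof
11       66     ok    dock
3        64     ok    roof
8        49   fail   field
0        45   fail    dock
4        43     ok   tower
9        43   fail  garage
7        42   fail    dock
13       34     ok    dock
add column battery_x5 = t['battery'] * 5:
    battery status    site  battery_x5
6        95   fail    roof         475
2        75   fail    dock         375
1        71     ok    roof         355
11       66     ok    dock         330
3        64     ok    roof         320
8        49   fail   field         245
0        45   fail    dock         225
4        43     ok   tower         215
9        43   fail  garage         215
7        42   fail    dock         210
13       34     ok    dock         170
group by site: mean(battery_x5), mean(battery):
        battery_x5    battery
site                         
dock    262.000000  52.400000
field   245.000000  49.000000
garage  215.000000  43.000000
roof    383.333333  76.666667
tower   215.000000  43.000000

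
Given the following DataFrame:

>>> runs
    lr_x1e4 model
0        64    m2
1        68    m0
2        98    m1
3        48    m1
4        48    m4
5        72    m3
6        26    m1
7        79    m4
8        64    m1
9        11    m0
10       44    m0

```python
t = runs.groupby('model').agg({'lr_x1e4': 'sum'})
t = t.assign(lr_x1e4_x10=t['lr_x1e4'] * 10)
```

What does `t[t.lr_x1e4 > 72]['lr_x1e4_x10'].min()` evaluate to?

group by model, sum of lr_x1e4:
       lr_x1e4
model         
m0         123
m1         236
m2          64
m3          72
m4         127
add column lr_x1e4_x10 = t['lr_x1e4'] * 10:
       lr_x1e4  lr_x1e4_x10
model                      
m0         123         1230
m1         236         2360
m2          64          640
m3          72          720
m4         127         1270
filter rows where lr_x1e4 > 72:
       lr_x1e4  lr_x1e4_x10
model                      
m0         123         1230
m1         236         2360
m4         127         1270
Then the min of column 'lr_x1e4_x10': 1230

1230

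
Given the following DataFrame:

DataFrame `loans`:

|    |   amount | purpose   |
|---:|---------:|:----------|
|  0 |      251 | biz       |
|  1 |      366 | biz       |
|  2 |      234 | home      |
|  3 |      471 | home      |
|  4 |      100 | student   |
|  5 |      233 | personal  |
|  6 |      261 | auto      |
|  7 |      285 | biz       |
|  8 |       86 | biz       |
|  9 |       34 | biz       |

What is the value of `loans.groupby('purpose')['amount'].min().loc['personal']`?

group by purpose, min of amount:
purpose
auto        261
biz          34
home        234
personal    233
student     100
Name: amount, dtype: int64
The value at index 'personal' is 233.

233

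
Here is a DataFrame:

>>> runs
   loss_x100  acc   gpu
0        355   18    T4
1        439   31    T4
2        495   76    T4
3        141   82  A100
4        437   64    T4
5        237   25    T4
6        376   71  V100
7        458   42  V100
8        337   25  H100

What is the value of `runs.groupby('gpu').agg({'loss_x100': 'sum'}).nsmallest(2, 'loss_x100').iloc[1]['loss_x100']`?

group by gpu, sum of loss_x100:
      loss_x100
gpu            
A100        141
H100        337
T4         1963
V100        834
take 2 rows with smallest loss_x100:
      loss_x100
gpu            
A100        141
H100        337

337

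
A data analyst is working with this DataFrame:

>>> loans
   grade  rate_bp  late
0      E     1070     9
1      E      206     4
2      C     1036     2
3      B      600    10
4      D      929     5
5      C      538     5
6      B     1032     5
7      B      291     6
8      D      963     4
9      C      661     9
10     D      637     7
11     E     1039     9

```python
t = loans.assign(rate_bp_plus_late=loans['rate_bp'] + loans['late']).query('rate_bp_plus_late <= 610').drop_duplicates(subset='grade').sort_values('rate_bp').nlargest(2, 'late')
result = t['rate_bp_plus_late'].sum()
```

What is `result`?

add column rate_bp_plus_late = loans['rate_bp'] + loans['late']:
   grade  rate_bp  late  rate_bp_plus_late
0      E     1070     9               1079
1      E      206     4                210
2      C     1036     2               1038
3      B      600    10                610
4      D      929     5                934
5      C      538     5                543
6      B     1032     5               1037
7      B      291     6                297
8      D      963     4                967
9      C      661     9                670
10     D      637     7                644
11     E     1039     9               1048
filter rows where rate_bp_plus_late <= 610:
  grade  rate_bp  late  rate_bp_plus_late
1     E      206     4                210
3     B      600    10                610
5     C      538     5                543
7     B      291     6                297
drop duplicate grade (keep=first):
  grade  rate_bp  late  rate_bp_plus_late
1     E      206     4                210
3     B      600    10                610
5     C      538     5                543
sort by rate_bp:
  grade  rate_bp  late  rate_bp_plus_late
1     E      206     4                210
5     C      538     5                543
3     B      600    10                610
take 2 rows with largest late:
  grade  rate_bp  late  rate_bp_plus_late
3     B      600    10                610
5     C      538     5                543

1153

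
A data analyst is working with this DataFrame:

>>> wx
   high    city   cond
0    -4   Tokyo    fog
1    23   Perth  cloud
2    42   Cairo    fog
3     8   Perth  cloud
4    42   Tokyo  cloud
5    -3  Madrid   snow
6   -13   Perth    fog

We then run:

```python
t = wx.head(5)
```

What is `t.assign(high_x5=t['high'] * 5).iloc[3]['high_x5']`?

take first 5 rows:
   high   city   cond
0    -4  Tokyo    fog
1    23  Perth  cloud
2    42  Cairo    fog
3     8  Perth  cloud
4    42  Tokyo  cloud
add column high_x5 = t['high'] * 5:
   high   city   cond  high_x5
0    -4  Tokyo    fog      -20
1    23  Perth  cloud      115
2    42  Cairo    fog      210
3     8  Perth  cloud       40
4    42  Tokyo  cloud      210
value at position 3, column 'high_x5' → 40

40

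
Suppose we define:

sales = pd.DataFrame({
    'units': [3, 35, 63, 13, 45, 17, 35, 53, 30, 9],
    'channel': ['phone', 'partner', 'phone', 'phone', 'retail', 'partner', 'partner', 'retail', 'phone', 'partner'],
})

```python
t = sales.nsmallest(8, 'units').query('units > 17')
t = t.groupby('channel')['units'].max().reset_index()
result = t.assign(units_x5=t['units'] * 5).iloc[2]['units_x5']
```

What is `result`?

take 8 rows with smallest units:
   units  channel
0      3    phone
9      9  partner
3     13    phone
5     17  partner
8     30    phone
1     35  partner
6     35  partner
4     45   retail
filter rows where units > 17:
   units  channel
8     30    phone
1     35  partner
6     35  partner
4     45   retail
group by channel, max of units:
channel
partner    35
phone      30
retail     45
Name: units, dtype: int64
reset_index():
   channel  units
0  partner     35
1    phone     30
2   retail     45
add column units_x5 = t['units'] * 5:
   channel  units  units_x5
0  partner     35       175
1    phone     30       150
2   retail     45       225

225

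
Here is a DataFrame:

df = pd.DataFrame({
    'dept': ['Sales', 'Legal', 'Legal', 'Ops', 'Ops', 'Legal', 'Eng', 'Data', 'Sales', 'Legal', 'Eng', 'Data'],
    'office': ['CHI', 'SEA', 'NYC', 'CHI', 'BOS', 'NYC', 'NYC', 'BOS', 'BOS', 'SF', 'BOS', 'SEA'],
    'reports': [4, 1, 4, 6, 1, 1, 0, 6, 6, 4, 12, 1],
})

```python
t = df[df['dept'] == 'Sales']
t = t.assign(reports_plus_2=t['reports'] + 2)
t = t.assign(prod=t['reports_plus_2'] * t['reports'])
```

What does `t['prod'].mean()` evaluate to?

filter rows where dept == 'Sales':
    dept office  reports
0  Sales    CHI        4
8  Sales    BOS        6
add column reports_plus_2 = t['reports'] + 2:
    dept office  reports  reports_plus_2
0  Sales    CHI        4               6
8  Sales    BOS        6               8
add column prod = t['reports_plus_2'] * t['reports']:
    dept office  reports  reports_plus_2  prod
0  Sales    CHI        4               6    24
8  Sales    BOS        6               8    48
So mean() = 36.0.

36.0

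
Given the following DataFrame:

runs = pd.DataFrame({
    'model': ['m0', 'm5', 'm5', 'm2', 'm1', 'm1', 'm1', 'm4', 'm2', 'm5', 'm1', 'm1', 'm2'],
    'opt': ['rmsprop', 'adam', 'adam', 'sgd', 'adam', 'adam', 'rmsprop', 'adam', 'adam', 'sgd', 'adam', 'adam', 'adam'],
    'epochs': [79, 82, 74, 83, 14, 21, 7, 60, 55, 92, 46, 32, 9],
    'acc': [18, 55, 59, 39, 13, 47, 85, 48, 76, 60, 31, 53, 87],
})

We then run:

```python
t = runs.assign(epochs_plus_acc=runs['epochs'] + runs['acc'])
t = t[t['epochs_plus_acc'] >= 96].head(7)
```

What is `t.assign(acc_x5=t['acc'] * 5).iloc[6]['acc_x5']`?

add column epochs_plus_acc = runs['epochs'] + runs['acc']:
   model      opt  epochs  acc  epochs_plus_acc
0     m0  rmsprop      79   18               97
1     m5     adam      82   55              137
2     m5     adam      74   59              133
3     m2      sgd      83   39              122
4     m1     adam      14   13               27
5     m1     adam      21   47               68
6     m1  rmsprop       7   85               92
7     m4     adam      60   48              108
8     m2     adam      55   76              131
9     m5      sgd      92   60              152
10    m1     adam      46   31               77
11    m1     adam      32   53               85
12    m2     adam       9   87               96
filter rows where epochs_plus_acc >= 96:
   model      opt  epochs  acc  epochs_plus_acc
0     m0  rmsprop      79   18               97
1     m5     adam      82   55              137
2     m5     adam      74   59              133
3     m2      sgd      83   39              122
7     m4     adam      60   48              108
8     m2     adam      55   76              131
9     m5      sgd      92   60              152
12    m2     adam       9   87               96
take first 7 rows:
  model      opt  epochs  acc  epochs_plus_acc
0    m0  rmsprop      79   18               97
1    m5     adam      82   55              137
2    m5     adam      74   59              133
3    m2      sgd      83   39              122
7    m4     adam      60   48              108
8    m2     adam      55   76              131
9    m5      sgd      92   60              152
add column acc_x5 = t['acc'] * 5:
  model      opt  epochs  acc  epochs_plus_acc  acc_x5
0    m0  rmsprop      79   18               97      90
1    m5     adam      82   55              137     275
2    m5     adam      74   59              133     295
3    m2      sgd      83   39              122     195
7    m4     adam      60   48              108     240
8    m2     adam      55   76              131     380
9    m5      sgd      92   60              152     300
value at position 6, column 'acc_x5' → 300

300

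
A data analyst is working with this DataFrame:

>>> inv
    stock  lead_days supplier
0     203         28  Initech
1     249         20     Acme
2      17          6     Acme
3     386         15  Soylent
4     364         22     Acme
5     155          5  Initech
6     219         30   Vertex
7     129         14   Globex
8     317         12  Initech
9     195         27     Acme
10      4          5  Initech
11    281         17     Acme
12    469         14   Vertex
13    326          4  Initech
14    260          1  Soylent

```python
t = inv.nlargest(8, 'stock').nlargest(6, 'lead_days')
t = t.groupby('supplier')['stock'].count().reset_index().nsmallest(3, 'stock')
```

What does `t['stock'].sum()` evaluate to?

3

take 8 rows with largest stock:
    stock  lead_days supplier
12    469         14   Vertex
3     386         15  Soylent
4     364         22     Acme
13    326          4  Initech
8     317         12  Initech
11    281         17     Acme
14    260          1  Soylent
1     249         20     Acme
take 6 rows with largest lead_days:
    stock  lead_days supplier
4     364         22     Acme
1     249         20     Acme
11    281         17     Acme
3     386         15  Soylent
12    469         14   Vertex
8     317         12  Initech
group by supplier, count of stock:
supplier
Acme       3
Initech    1
Soylent    1
Vertex     1
Name: stock, dtype: int64
reset_index():
  supplier  stock
0     Acme      3
1  Initech      1
2  Soylent      1
3   Vertex      1
take 3 rows with smallest stock:
  supplier  stock
1  Initech      1
2  Soylent      1
3   Vertex      1
Hence 3.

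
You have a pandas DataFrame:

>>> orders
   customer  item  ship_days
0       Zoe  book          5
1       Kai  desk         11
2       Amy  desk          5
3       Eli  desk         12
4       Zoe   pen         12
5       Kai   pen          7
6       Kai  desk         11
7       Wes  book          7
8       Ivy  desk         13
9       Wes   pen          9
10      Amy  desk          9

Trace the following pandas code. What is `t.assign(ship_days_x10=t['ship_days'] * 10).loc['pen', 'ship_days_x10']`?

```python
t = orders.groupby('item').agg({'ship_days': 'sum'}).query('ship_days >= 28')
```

280

group by item, sum of ship_days:
      ship_days
item           
book         12
desk         61
pen          28
filter rows where ship_days >= 28:
      ship_days
item           
desk         61
pen          28
add column ship_days_x10 = t['ship_days'] * 10:
      ship_days  ship_days_x10
item                          
desk         61            610
pen          28            280
Taking the value at row 'pen', column 'ship_days_x10' gives 280.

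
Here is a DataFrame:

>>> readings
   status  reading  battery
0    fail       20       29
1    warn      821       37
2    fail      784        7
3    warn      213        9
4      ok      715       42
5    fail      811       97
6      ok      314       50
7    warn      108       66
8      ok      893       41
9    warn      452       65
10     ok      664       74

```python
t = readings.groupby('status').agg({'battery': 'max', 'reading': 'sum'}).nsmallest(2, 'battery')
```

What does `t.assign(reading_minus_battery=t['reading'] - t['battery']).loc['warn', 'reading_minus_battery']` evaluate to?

1528

group by status: max(battery), sum(reading):
        battery  reading
status                  
fail         97     1615
ok           74     2586
warn         66     1594
take 2 rows with smallest battery:
        battery  reading
status                  
warn         66     1594
ok           74     2586
add column reading_minus_battery = t['reading'] - t['battery']:
        battery  reading  reading_minus_battery
status                                         
warn         66     1594                   1528
ok           74     2586                   2512
Then the value at row 'warn', column 'reading_minus_battery': 1528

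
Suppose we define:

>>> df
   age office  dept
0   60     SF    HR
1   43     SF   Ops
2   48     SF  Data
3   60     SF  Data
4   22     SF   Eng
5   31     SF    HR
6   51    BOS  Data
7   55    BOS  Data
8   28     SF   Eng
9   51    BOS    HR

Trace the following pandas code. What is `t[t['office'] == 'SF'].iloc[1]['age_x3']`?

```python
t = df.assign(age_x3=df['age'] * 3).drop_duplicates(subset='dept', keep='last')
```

84

add column age_x3 = df['age'] * 3:
   age office  dept  age_x3
0   60     SF    HR     180
1   43     SF   Ops     129
2   48     SF  Data     144
3   60     SF  Data     180
4   22     SF   Eng      66
5   31     SF    HR      93
6   51    BOS  Data     153
7   55    BOS  Data     165
8   28     SF   Eng      84
9   51    BOS    HR     153
drop duplicate dept (keep=last):
   age office  dept  age_x3
1   43     SF   Ops     129
7   55    BOS  Data     165
8   28     SF   Eng      84
9   51    BOS    HR     153
filter rows where office == 'SF':
   age office dept  age_x3
1   43     SF  Ops     129
8   28     SF  Eng      84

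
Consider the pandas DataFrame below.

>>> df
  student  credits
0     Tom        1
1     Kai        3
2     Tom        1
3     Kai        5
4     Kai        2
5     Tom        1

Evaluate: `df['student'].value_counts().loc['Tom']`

value_counts of student:
student
Tom    3
Kai    3
Name: count, dtype: int64
The value at index 'Tom' is 3.

3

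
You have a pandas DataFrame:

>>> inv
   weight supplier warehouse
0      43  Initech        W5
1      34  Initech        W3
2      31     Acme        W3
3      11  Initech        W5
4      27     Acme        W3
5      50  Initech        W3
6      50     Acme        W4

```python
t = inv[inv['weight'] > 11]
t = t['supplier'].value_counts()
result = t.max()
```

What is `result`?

3

filter rows where weight > 11:
   weight supplier warehouse
0      43  Initech        W5
1      34  Initech        W3
2      31     Acme        W3
4      27     Acme        W3
5      50  Initech        W3
6      50     Acme        W4
value_counts of supplier:
supplier
Initech    3
Acme       3
Name: count, dtype: int64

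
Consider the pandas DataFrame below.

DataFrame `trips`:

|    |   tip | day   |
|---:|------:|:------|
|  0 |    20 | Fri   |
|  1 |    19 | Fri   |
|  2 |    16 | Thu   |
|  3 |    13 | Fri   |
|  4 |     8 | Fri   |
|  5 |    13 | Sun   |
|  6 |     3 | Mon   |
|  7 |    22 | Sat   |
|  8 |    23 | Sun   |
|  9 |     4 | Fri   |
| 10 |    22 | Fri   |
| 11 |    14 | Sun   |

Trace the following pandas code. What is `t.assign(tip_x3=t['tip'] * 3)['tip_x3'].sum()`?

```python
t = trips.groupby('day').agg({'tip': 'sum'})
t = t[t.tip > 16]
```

group by day, sum of tip:
     tip
day     
Fri   86
Mon    3
Sat   22
Sun   50
Thu   16
filter rows where tip > 16:
     tip
day     
Fri   86
Sat   22
Sun   50
add column tip_x3 = t['tip'] * 3:
     tip  tip_x3
day             
Fri   86     258
Sat   22      66
Sun   50     150

474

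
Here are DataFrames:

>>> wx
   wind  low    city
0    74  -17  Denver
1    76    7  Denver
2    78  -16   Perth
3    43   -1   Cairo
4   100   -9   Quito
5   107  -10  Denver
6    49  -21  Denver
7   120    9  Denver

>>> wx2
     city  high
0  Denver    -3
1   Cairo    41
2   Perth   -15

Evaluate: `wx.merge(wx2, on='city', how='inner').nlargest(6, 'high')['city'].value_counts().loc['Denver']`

merge on 'city' (how='inner') → 7 rows:
   wind  low    city  high
0    74  -17  Denver    -3
1    76    7  Denver    -3
2    78  -16   Perth   -15
3    43   -1   Cairo    41
4   107  -10  Denver    -3
5    49  -21  Denver    -3
6   120    9  Denver    -3
take 6 rows with largest high:
   wind  low    city  high
3    43   -1   Cairo    41
0    74  -17  Denver    -3
1    76    7  Denver    -3
4   107  -10  Denver    -3
5    49  -21  Denver    -3
6   120    9  Denver    -3
value_counts of city:
city
Denver    5
Cairo     1
Name: count, dtype: int64
Then the value at index 'Denver': 5

5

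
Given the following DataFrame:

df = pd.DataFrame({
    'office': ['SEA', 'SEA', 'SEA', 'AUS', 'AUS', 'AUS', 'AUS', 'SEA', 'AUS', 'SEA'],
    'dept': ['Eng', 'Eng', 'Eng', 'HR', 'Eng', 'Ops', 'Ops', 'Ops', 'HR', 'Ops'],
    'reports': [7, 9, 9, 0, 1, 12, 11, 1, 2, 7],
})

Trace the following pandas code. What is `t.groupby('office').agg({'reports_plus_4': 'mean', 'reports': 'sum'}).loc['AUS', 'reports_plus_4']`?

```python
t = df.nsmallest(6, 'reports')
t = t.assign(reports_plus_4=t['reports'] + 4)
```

5.0

take 6 rows with smallest reports:
  office dept  reports
3    AUS   HR        0
4    AUS  Eng        1
7    SEA  Ops        1
8    AUS   HR        2
0    SEA  Eng        7
9    SEA  Ops        7
add column reports_plus_4 = t['reports'] + 4:
  office dept  reports  reports_plus_4
3    AUS   HR        0               4
4    AUS  Eng        1               5
7    SEA  Ops        1               5
8    AUS   HR        2               6
0    SEA  Eng        7              11
9    SEA  Ops        7              11
group by office: mean(reports_plus_4), sum(reports):
        reports_plus_4  reports
office                         
AUS                5.0        3
SEA                9.0       15
So loc['AUS', 'reports_plus_4'] = 5.0.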